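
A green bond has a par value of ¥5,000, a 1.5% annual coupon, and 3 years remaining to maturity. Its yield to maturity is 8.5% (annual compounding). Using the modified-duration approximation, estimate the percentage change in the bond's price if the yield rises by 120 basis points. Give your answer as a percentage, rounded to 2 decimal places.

-3.26%

Periodic yield y = 0.085. Modified duration first:
  t   CF        PV=CF/(1+0.085)^t    t·PV
  1        75.00        69.1244        69.1244
  2        75.00        63.7091       127.4183
  3     5,075.00     3,973.2586    11,919.7758
  Σ                  4,106.0922    12,116.3185
P = 4,106.0922; D_Mac = 2.95082 yrs; D_mod = 2.95082/(1+0.085) = 2.71965 yrs.
ΔP/P ≈ -D_mod · Δy = -2.71965 × (+0.012) = -0.032636 = -3.2636%.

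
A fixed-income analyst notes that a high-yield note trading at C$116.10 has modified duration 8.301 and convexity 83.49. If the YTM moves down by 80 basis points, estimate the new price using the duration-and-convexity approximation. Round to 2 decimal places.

Duration effect: -D_mod·Δy = -8.301 × (-0.008) = +0.066408
Convexity effect: ½·C·(Δy)² = 0.5 × 83.49 × (-0.008)² = +0.00267168
ΔP/P ≈ +0.066408 + 0.00267168 = +0.06907968
New price ≈ 116.10 × (1 + 0.06907968) = 124.120150848.

C$124.12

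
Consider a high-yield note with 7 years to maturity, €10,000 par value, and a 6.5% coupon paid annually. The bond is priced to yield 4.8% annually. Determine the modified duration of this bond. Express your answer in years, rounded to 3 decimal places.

Periodic yield y = 0.048. First find Macaulay duration:
  t   CF        PV=CF/(1+0.048)^t    t·PV
  1       650.00       620.2290       620.2290
  2       650.00       591.8216     1,183.6431
  3       650.00       564.7152     1,694.1457
  4       650.00       538.8504     2,155.4017
  5       650.00       514.1702     2,570.8512
  6       650.00       490.6205     2,943.7228
  7    10,650.00     7,670.4462    53,693.1235
  Σ                 10,990.8532    64,861.1171
P = 10,990.8532; Macaulay duration = 64,861.1171 / 10,990.8532 = 5.90137 years.
Modified duration = D_Mac / (1 + y) = 5.90137 / 1.048 = 5.63108 years.

5.631 years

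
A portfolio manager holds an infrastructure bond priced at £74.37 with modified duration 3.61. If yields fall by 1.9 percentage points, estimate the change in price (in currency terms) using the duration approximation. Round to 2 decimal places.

+£5.10

Duration approximation: ΔP/P ≈ -D_mod · Δy = -3.61 × (-0.019) = +0.068590.
ΔP ≈ 74.37 × (+0.068590) = +5.1010383.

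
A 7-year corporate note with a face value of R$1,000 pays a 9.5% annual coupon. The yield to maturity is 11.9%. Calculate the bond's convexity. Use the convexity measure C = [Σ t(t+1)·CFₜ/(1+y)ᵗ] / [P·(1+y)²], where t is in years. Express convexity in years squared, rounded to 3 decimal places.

With y = 0.119:
  t   CF        PV=CF/(1+0.119)^t    t·PV        t(t+1)·PV
  1        95.00        84.8972        84.8972         169.7945
  2        95.00        75.8688       151.7377         455.2130
  3        95.00        67.8006       203.4017         813.6068
  4        95.00        60.5903       242.3613       1,211.8064
  5        95.00        54.1468       270.7342       1,624.4054
  6        95.00        48.3886       290.3316       2,032.3213
  7     1,095.00       498.4292     3,489.0047      27,912.0375
  Σ                    890.1217     4,732.4684      34,219.1850
P = 890.1217.
Convexity = Σ t(t+1)·PV / [P·(1+y)²] = 34,219.1850 / (890.1217 × 1.252161) = 30.70154.

30.702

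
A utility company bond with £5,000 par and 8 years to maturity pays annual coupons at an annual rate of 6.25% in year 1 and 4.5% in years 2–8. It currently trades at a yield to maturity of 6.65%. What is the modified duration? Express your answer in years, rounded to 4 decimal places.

6.2740 years

Periodic yield y = 0.0665. First find Macaulay duration:
  t   CF        PV=CF/(1+0.0665)^t    t·PV
  1       312.50       293.0145       293.0145
  2       225.00       197.8157       395.6314
  3       225.00       185.4812       556.4437
  4       225.00       173.9158       695.6633
  5       225.00       163.0716       815.3578
  6       225.00       152.9035       917.4209
  7       225.00       143.3694     1,003.5859
  8     5,225.00     3,121.7593    24,974.0745
  Σ                  4,431.3310    29,651.1919
P = 4,431.3310; Macaulay duration = 29,651.1919 / 4,431.3310 = 6.69126 years.
Modified duration = D_Mac / (1 + y) = 6.69126 / 1.0665 = 6.27404 years.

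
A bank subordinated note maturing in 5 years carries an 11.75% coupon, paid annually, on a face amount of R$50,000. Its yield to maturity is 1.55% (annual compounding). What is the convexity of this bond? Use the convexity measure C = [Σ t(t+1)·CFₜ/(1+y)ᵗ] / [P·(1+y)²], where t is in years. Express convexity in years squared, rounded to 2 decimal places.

23.16

With y = 0.0155:
  t   CF        PV=CF/(1+0.0155)^t    t·PV        t(t+1)·PV
  1     5,875.00     5,785.3274     5,785.3274      11,570.6548
  2     5,875.00     5,697.0236    11,394.0471      34,182.1414
  3     5,875.00     5,610.0675    16,830.2025      67,320.8102
  4     5,875.00     5,524.4387    22,097.7549     110,488.7743
  5    55,875.00    51,738.9841   258,694.9207   1,552,169.5244
  Σ                 74,355.8414   314,802.2527   1,775,731.9050
P = 74,355.8414.
Convexity = Σ t(t+1)·PV / [P·(1+y)²] = 1,775,731.9050 / (74,355.8414 × 1.031240) = 23.15807.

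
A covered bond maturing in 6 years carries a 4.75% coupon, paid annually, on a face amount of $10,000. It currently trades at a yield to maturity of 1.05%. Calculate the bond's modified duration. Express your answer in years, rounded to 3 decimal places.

Periodic yield y = 0.0105. First find Macaulay duration:
  t   CF        PV=CF/(1+0.0105)^t    t·PV
  1       475.00       470.0643       470.0643
  2       475.00       465.1799       930.3599
  3       475.00       460.3463     1,381.0389
  4       475.00       455.5629     1,822.2516
  5       475.00       450.8292     2,254.1459
  6    10,475.00     9,838.6639    59,031.9834
  Σ                 12,140.6465    65,889.8439
P = 12,140.6465; Macaulay duration = 65,889.8439 / 12,140.6465 = 5.42721 years.
Modified duration = D_Mac / (1 + y) = 5.42721 / 1.0105 = 5.37082 years.

5.371 years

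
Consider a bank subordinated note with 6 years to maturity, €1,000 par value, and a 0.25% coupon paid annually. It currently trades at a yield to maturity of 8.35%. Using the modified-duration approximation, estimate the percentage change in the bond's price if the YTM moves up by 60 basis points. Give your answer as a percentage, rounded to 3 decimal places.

Periodic yield y = 0.0835. Modified duration first:
  t   CF        PV=CF/(1+0.0835)^t    t·PV
  1         2.50         2.3073         2.3073
  2         2.50         2.1295         4.2590
  3         2.50         1.9654         5.8962
  4         2.50         1.8139         7.2558
  5         2.50         1.6742         8.3708
  6     1,002.50       619.5993     3,717.5955
  Σ                    629.4896     3,745.6847
P = 629.4896; D_Mac = 5.95035 yrs; D_mod = 5.95035/(1+0.0835) = 5.49179 yrs.
ΔP/P ≈ -D_mod · Δy = -5.49179 × (+0.006) = -0.032951 = -3.2951%.

-3.295%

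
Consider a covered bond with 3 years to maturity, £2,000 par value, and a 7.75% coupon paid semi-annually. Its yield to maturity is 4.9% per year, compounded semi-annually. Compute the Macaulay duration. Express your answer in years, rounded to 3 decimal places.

Periodic yield y = 0.0245. Discount each cash flow and weight by its period:
  t   CF        PV=CF/(1+0.0245)^t    t·PV
  1        77.50        75.6467        75.6467
  2        77.50        73.8376       147.6753
  3        77.50        72.0719       216.2156
  4        77.50        70.3483       281.3934
  5        77.50        68.6660       343.3301
  6     2,077.50     1,796.6739    10,780.0433
  Σ                  2,157.2444    11,844.3043
Price P = Σ PV = 2,157.2444.
Macaulay duration = Σ(t·PV) / P = 11,844.3043 / 2,157.2444 = 5.49048 half-year periods.
In years: 5.49048 / 2 = 2.74524 years.

2.745 years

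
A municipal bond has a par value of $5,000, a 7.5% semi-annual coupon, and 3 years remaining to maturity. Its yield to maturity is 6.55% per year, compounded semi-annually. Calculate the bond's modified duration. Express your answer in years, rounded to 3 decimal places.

2.658 years

Periodic yield y = 0.03275. First find Macaulay duration:
  t   CF        PV=CF/(1+0.03275)^t    t·PV
  1       187.50       181.5541       181.5541
  2       187.50       175.7968       351.5935
  3       187.50       170.2220       510.6660
  4       187.50       164.8240       659.2960
  5       187.50       159.5972       797.9860
  6     5,187.50     4,275.4998    25,652.9986
  Σ                  5,127.4938    28,154.0942
P = 5,127.4938; Macaulay duration = 28,154.0942 / 5,127.4938 = 5.49081 half-year periods = 2.74540 years.
Modified duration = D_Mac / (1 + y) = 2.74540 / 1.03275 = 2.65834 years.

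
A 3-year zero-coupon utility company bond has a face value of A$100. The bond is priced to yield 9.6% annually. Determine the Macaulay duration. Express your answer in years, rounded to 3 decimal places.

3.000 years

A zero-coupon bond has a single cash flow at maturity, so its Macaulay duration equals its maturity: 3 years.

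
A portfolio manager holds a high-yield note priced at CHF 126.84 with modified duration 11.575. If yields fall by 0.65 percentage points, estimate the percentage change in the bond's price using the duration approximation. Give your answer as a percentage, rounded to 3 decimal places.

Duration approximation: ΔP/P ≈ -D_mod · Δy = -11.575 × (-0.0065) = +0.0752375.
As a percentage: +7.52375%.

+7.524%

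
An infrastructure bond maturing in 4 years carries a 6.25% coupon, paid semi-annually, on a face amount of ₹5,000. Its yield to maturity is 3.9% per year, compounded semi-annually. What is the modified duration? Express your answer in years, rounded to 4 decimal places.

3.5505 years

Periodic yield y = 0.0195. First find Macaulay duration:
  t   CF        PV=CF/(1+0.0195)^t    t·PV
  1       156.25       153.2614       153.2614
  2       156.25       150.3300       300.6599
  3       156.25       147.4546       442.3638
  4       156.25       144.6342       578.5369
  5       156.25       141.8678       709.3391
  6       156.25       139.1543       834.9258
  7       156.25       136.4927       955.4489
  8     5,156.25     4,418.1059    35,344.8475
  Σ                  5,431.3010    39,319.3834
P = 5,431.3010; Macaulay duration = 39,319.3834 / 5,431.3010 = 7.23940 half-year periods = 3.61970 years.
Modified duration = D_Mac / (1 + y) = 3.61970 / 1.0195 = 3.55047 years.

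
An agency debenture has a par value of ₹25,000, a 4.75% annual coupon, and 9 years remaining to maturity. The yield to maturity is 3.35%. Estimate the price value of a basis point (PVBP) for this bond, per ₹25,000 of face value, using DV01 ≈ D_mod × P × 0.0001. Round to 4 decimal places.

₹20.3916

Periodic yield y = 0.0335.
  t   CF        PV=CF/(1+0.0335)^t    t·PV
  1     1,187.50     1,149.0082     1,149.0082
  2     1,187.50     1,111.7641     2,223.5283
  3     1,187.50     1,075.7273     3,227.1818
  4     1,187.50     1,040.8585     4,163.4340
  5     1,187.50     1,007.1200     5,035.5999
  6     1,187.50       974.4751     5,846.8504
  7     1,187.50       942.8883     6,600.2182
  8     1,187.50       912.3254     7,298.6033
  9    26,187.50    19,467.0306   175,203.2754
  Σ                 27,681.1975   210,747.6995
P = 27,681.1975; D_Mac = 7.61339 yrs; D_mod = 7.36661 yrs.
DV01 ≈ 7.36661 × 27,681.1975 × 0.0001 = 20.391650.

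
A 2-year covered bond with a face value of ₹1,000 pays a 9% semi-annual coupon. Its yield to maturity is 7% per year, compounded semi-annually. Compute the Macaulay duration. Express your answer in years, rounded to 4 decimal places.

Periodic yield y = 0.035. Discount each cash flow and weight by its period:
  t   CF        PV=CF/(1+0.035)^t    t·PV
  1        45.00        43.4783        43.4783
  2        45.00        42.0080        84.0160
  3        45.00        40.5874       121.7623
  4     1,045.00       910.6571     3,642.6285
  Σ                  1,036.7308     3,891.8850
Price P = Σ PV = 1,036.7308.
Macaulay duration = Σ(t·PV) / P = 3,891.8850 / 1,036.7308 = 3.75400 half-year periods.
In years: 3.75400 / 2 = 1.87700 years.

1.8770 years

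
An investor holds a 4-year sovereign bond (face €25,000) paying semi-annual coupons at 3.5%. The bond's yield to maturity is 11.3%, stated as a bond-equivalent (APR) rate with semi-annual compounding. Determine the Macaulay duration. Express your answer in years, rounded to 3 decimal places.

Periodic yield y = 0.0565. Discount each cash flow and weight by its period:
  t   CF        PV=CF/(1+0.0565)^t    t·PV
  1       437.50       414.1032       414.1032
  2       437.50       391.9576       783.9151
  3       437.50       370.9963     1,112.9888
  4       437.50       351.1560     1,404.6239
  5       437.50       332.3767     1,661.8834
  6       437.50       314.6017     1,887.6101
  7       437.50       297.7773     2,084.4409
  8    25,437.50    16,387.7155   131,101.7239
  Σ                 18,860.6841   140,451.2894
Price P = Σ PV = 18,860.6841.
Macaulay duration = Σ(t·PV) / P = 140,451.2894 / 18,860.6841 = 7.44678 half-year periods.
In years: 7.44678 / 2 = 3.72339 years.

3.723 years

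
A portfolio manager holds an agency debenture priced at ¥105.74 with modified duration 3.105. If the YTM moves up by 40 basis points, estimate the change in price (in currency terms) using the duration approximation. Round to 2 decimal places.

-¥1.31

Duration approximation: ΔP/P ≈ -D_mod · Δy = -3.105 × (+0.004) = -0.012420.
ΔP ≈ 105.74 × (-0.012420) = -1.3132908.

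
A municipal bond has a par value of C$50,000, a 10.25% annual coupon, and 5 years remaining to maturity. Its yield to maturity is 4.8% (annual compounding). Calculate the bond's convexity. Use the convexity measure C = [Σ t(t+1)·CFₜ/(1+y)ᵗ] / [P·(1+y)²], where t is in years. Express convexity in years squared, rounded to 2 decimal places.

With y = 0.048:
  t   CF        PV=CF/(1+0.048)^t    t·PV        t(t+1)·PV
  1     5,125.00     4,890.2672     4,890.2672       9,780.5344
  2     5,125.00     4,666.2855     9,332.5709      27,997.7128
  3     5,125.00     4,452.5625    13,357.6874      53,430.7497
  4     5,125.00     4,248.6283    16,994.5133      84,972.5663
  5    55,125.00    43,605.5922   218,027.9611   1,308,167.7669
  Σ                 61,863.3357   262,603.0000   1,484,349.3301
P = 61,863.3357.
Convexity = Σ t(t+1)·PV / [P·(1+y)²] = 1,484,349.3301 / (61,863.3357 × 1.098304) = 21.84642.

21.85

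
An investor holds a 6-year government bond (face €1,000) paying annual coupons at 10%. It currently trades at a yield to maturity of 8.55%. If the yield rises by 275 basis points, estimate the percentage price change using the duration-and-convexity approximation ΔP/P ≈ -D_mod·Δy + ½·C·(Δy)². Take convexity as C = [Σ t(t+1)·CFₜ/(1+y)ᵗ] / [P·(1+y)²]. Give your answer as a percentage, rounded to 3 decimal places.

-11.239%

With y = 0.0855:
  t   CF        PV=CF/(1+0.0855)^t    t·PV        t(t+1)·PV
  1       100.00        92.1234        92.1234         184.2469
  2       100.00        84.8673       169.7346         509.2038
  3       100.00        78.1827       234.5480         938.1921
  4       100.00        72.0246       288.0983       1,440.4914
  5       100.00        66.3515       331.7576       1,990.5455
  6     1,100.00       672.3783     4,034.2701      28,239.8905
  Σ                  1,065.9278     5,150.5320      33,302.5702
P = 1,065.9278; D_Mac = 4.83197 yrs; D_mod = 4.45138 yrs; C = 26.51492.
Duration effect: -4.45138 × (+0.0275) = -0.122413
Convexity effect: 0.5 × 26.51492 × (0.0275)² = +0.0100260
ΔP/P ≈ -0.122413 + 0.0100260 = -0.112387 = -11.2387%.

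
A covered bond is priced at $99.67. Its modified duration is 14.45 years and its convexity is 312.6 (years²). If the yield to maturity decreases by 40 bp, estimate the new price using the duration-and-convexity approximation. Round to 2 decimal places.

$105.68

Duration effect: -D_mod·Δy = -14.45 × (-0.004) = +0.057800
Convexity effect: ½·C·(Δy)² = 0.5 × 312.6 × (-0.004)² = +0.0025008
ΔP/P ≈ +0.057800 + 0.0025008 = +0.0603008
New price ≈ 99.67 × (1 + 0.0603008) = 105.680180736.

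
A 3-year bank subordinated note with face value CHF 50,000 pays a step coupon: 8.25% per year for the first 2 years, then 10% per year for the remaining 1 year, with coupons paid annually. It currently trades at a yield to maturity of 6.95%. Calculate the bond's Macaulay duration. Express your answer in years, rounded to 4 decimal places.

Periodic yield y = 0.0695. Discount each cash flow and weight by its year:
  t   CF        PV=CF/(1+0.0695)^t    t·PV
  1     4,125.00     3,856.9425     3,856.9425
  2     4,125.00     3,606.3043     7,212.6087
  3    55,000.00    44,959.3810   134,878.1429
  Σ                 52,422.6278   145,947.6940
Price P = Σ PV = 52,422.6278.
Macaulay duration = Σ(t·PV) / P = 145,947.6940 / 52,422.6278 = 2.78406 years.

2.7841 years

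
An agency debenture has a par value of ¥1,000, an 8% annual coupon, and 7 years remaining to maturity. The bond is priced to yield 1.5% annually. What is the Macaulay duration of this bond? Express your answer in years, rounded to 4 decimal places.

5.8697 years

Periodic yield y = 0.015. Discount each cash flow and weight by its year:
  t   CF        PV=CF/(1+0.015)^t    t·PV
  1        80.00        78.8177        78.8177
  2        80.00        77.6529       155.3059
  3        80.00        76.5054       229.5161
  4        80.00        75.3747       301.4990
  5        80.00        74.2608       371.3041
  6        80.00        73.1634       438.9803
  7     1,080.00       973.1089     6,811.7625
  Σ                  1,428.8839     8,387.1856
Price P = Σ PV = 1,428.8839.
Macaulay duration = Σ(t·PV) / P = 8,387.1856 / 1,428.8839 = 5.86975 years.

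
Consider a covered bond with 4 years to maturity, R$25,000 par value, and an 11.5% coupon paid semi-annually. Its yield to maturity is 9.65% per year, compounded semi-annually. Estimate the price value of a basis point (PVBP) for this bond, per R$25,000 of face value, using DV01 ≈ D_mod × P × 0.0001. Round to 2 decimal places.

Periodic yield y = 0.04825.
  t   CF        PV=CF/(1+0.04825)^t    t·PV
  1     1,437.50     1,371.3332     1,371.3332
  2     1,437.50     1,308.2119     2,616.4239
  3     1,437.50     1,247.9961     3,743.9884
  4     1,437.50     1,190.5520     4,762.2080
  5     1,437.50     1,135.7520     5,678.7598
  6     1,437.50     1,083.4743     6,500.8460
  7     1,437.50     1,033.6030     7,235.2209
  8    26,437.50    18,134.3259   145,074.6071
  Σ                 26,505.2484   176,983.3873
P = 26,505.2484; D_Mac = 6.67730 half-year periods = 3.33865 yrs; D_mod = 3.18497 yrs.
DV01 ≈ 3.18497 × 26,505.2484 × 0.0001 = 8.441850.

R$8.44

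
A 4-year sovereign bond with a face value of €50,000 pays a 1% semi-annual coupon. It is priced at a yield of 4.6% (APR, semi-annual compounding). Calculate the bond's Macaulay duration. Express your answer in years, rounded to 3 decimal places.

Periodic yield y = 0.023. Discount each cash flow and weight by its period:
  t   CF        PV=CF/(1+0.023)^t    t·PV
  1       250.00       244.3793       244.3793
  2       250.00       238.8849       477.7698
  3       250.00       233.5141       700.5423
  4       250.00       228.2640       913.0561
  5       250.00       223.1320     1,115.6600
  6       250.00       218.1153     1,308.6920
  7       250.00       213.2115     1,492.4803
  8    50,250.00    41,891.9905   335,135.9240
  Σ                 43,491.4916   341,388.5038
Price P = Σ PV = 43,491.4916.
Macaulay duration = Σ(t·PV) / P = 341,388.5038 / 43,491.4916 = 7.84955 half-year periods.
In years: 7.84955 / 2 = 3.92477 years.

3.925 years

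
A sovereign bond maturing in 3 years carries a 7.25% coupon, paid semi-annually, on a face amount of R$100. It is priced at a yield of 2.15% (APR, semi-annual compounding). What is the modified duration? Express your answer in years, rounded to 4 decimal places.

2.7394 years

Periodic yield y = 0.01075. First find Macaulay duration:
  t   CF        PV=CF/(1+0.01075)^t    t·PV
  1        3.625         3.5864         3.5864
  2        3.625         3.5483         7.0966
  3        3.625         3.5106        10.5317
  4        3.625         3.4732        13.8929
  5        3.625         3.4363        17.1814
  6      103.625        97.1856       583.1138
  Σ                    114.7404       635.4028
P = 114.7404; Macaulay duration = 635.4028 / 114.7404 = 5.53774 half-year periods = 2.76887 years.
Modified duration = D_Mac / (1 + y) = 2.76887 / 1.01075 = 2.73942 years.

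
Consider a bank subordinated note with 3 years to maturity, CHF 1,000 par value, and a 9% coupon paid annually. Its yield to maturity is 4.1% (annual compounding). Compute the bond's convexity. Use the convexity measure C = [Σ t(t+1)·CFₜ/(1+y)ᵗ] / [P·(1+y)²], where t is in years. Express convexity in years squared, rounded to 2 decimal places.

With y = 0.041:
  t   CF        PV=CF/(1+0.041)^t    t·PV        t(t+1)·PV
  1        90.00        86.4553        86.4553         172.9107
  2        90.00        83.0503       166.1005         498.3016
  3     1,090.00       966.2162     2,898.6486      11,594.5943
  Σ                  1,135.7218     3,151.2044      12,265.8065
P = 1,135.7218.
Convexity = Σ t(t+1)·PV / [P·(1+y)²] = 12,265.8065 / (1,135.7218 × 1.083681) = 9.96604.

9.97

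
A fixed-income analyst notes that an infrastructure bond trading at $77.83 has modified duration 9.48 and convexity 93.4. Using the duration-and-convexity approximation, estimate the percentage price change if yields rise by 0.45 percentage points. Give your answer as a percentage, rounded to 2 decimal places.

-4.17%

Duration effect: -D_mod·Δy = -9.48 × (+0.0045) = -0.042660
Convexity effect: ½·C·(Δy)² = 0.5 × 93.4 × (0.0045)² = +0.000945675
ΔP/P ≈ -0.042660 + 0.000945675 = -0.041714325
= -4.1714325%.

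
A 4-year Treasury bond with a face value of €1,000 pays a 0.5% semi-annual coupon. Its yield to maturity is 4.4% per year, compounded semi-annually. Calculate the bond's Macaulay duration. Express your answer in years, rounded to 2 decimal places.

Periodic yield y = 0.022. Discount each cash flow and weight by its period:
  t   CF        PV=CF/(1+0.022)^t    t·PV
  1         2.50         2.4462         2.4462
  2         2.50         2.3935         4.7871
  3         2.50         2.3420         7.0260
  4         2.50         2.2916         9.1663
  5         2.50         2.2423        11.2113
  6         2.50         2.1940        13.1639
  7         2.50         2.1468        15.0273
  8     1,002.50       842.3202     6,738.5616
  Σ                    858.3765     6,801.3897
Price P = Σ PV = 858.3765.
Macaulay duration = Σ(t·PV) / P = 6,801.3897 / 858.3765 = 7.92355 half-year periods.
In years: 7.92355 / 2 = 3.96178 years.

3.96 years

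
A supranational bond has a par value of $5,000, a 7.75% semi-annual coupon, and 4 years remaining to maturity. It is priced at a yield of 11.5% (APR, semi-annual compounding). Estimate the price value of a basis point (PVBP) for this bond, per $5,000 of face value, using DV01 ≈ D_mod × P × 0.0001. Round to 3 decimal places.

$1.451

Periodic yield y = 0.0575.
  t   CF        PV=CF/(1+0.0575)^t    t·PV
  1       193.75       183.2151       183.2151
  2       193.75       173.2531       346.5062
  3       193.75       163.8327       491.4981
  4       193.75       154.9245       619.6981
  5       193.75       146.5007       732.5037
  6       193.75       138.5350       831.2099
  7       193.75       131.0023       917.0164
  8     5,193.75     3,320.7642    26,566.1133
  Σ                  4,412.0277    30,687.7608
P = 4,412.0277; D_Mac = 6.95548 half-year periods = 3.47774 yrs; D_mod = 3.28864 yrs.
DV01 ≈ 3.28864 × 4,412.0277 × 0.0001 = 1.450958.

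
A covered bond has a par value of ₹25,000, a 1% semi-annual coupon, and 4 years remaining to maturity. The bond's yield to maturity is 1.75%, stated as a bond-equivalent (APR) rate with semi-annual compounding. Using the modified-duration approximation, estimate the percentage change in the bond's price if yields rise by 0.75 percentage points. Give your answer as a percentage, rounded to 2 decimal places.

-2.92%

Periodic yield y = 0.00875. Modified duration first:
  t   CF        PV=CF/(1+0.00875)^t    t·PV
  1       125.00       123.9157       123.9157
  2       125.00       122.8409       245.6818
  3       125.00       121.7753       365.3260
  4       125.00       120.7191       482.8762
  5       125.00       119.6719       598.3596
  6       125.00       118.6339       711.8033
  7       125.00       117.6048       823.2338
  8    25,125.00    23,433.5286   187,468.2285
  Σ                 24,278.6902   190,819.4250
P = 24,278.6902; D_Mac = 7.85954 half-year periods = 3.92977 yrs; D_mod = 3.92977/(1+0.00875) = 3.89568 yrs.
ΔP/P ≈ -D_mod · Δy = -3.89568 × (+0.0075) = -0.029218 = -2.9218%.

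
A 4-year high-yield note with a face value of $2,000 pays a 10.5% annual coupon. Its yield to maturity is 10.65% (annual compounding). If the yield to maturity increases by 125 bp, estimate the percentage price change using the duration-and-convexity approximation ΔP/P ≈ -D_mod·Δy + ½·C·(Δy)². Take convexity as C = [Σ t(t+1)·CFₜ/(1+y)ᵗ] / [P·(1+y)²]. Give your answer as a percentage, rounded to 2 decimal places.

With y = 0.1065:
  t   CF        PV=CF/(1+0.1065)^t    t·PV        t(t+1)·PV
  1       210.00       189.7876       189.7876         379.5752
  2       210.00       171.5207       343.0413       1,029.1240
  3       210.00       155.0119       465.0357       1,860.1428
  4     2,210.00     1,474.3025     5,897.2100      29,486.0499
  Σ                  1,990.6227     6,895.0746      32,754.8920
P = 1,990.6227; D_Mac = 3.46378 yrs; D_mod = 3.13039 yrs; C = 13.43954.
Duration effect: -3.13039 × (+0.0125) = -0.039130
Convexity effect: 0.5 × 13.43954 × (0.0125)² = +0.0010500
ΔP/P ≈ -0.039130 + 0.0010500 = -0.038080 = -3.8080%.

-3.81%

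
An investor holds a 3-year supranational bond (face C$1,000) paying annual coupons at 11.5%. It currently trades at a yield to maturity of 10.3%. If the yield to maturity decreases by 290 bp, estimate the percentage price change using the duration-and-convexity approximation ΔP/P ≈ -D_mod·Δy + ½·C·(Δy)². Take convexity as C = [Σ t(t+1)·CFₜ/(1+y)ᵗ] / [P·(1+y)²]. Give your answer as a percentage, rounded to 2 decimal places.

With y = 0.103:
  t   CF        PV=CF/(1+0.103)^t    t·PV        t(t+1)·PV
  1       115.00       104.2611       104.2611         208.5222
  2       115.00        94.5250       189.0501         567.1502
  3     1,115.00       830.8992     2,492.6975       9,970.7902
  Σ                  1,029.6853     2,786.0087      10,746.4625
P = 1,029.6853; D_Mac = 2.70569 yrs; D_mod = 2.45303 yrs; C = 8.57847.
Duration effect: -2.45303 × (-0.029) = +0.071138
Convexity effect: 0.5 × 8.57847 × (-0.029)² = +0.0036072
ΔP/P ≈ +0.071138 + 0.0036072 = +0.074745 = +7.4745%.

+7.47%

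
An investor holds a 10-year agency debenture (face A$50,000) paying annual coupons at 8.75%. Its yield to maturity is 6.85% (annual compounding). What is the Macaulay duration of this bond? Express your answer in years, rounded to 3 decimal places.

7.249 years

Periodic yield y = 0.0685. Discount each cash flow and weight by its year:
  t   CF        PV=CF/(1+0.0685)^t    t·PV
  1     4,375.00     4,094.5250     4,094.5250
  2     4,375.00     3,832.0309     7,664.0618
  3     4,375.00     3,586.3649    10,759.0948
  4     4,375.00     3,356.4482    13,425.7929
  5     4,375.00     3,141.2711    15,706.3557
  6     4,375.00     2,939.8888    17,639.3326
  7     4,375.00     2,751.4167    19,259.9170
  8     4,375.00     2,575.0273    20,600.2188
  9     4,375.00     2,409.9460    21,689.5144
  10   54,375.00    28,031.9949   280,319.9487
  Σ                 56,718.9140   411,158.7616
Price P = Σ PV = 56,718.9140.
Macaulay duration = Σ(t·PV) / P = 411,158.7616 / 56,718.9140 = 7.24906 years.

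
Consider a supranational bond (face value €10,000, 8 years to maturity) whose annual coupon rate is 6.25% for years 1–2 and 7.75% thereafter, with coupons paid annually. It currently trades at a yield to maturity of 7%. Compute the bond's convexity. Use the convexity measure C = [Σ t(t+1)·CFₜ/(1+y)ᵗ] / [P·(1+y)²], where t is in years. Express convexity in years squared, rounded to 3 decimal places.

With y = 0.07:
  t   CF        PV=CF/(1+0.07)^t    t·PV        t(t+1)·PV
  1       625.00       584.1121       584.1121       1,168.2243
  2       625.00       545.8992     1,091.7984       3,275.3952
  3       775.00       632.6309     1,897.8926       7,591.5703
  4       775.00       591.2438     2,364.9752      11,824.8758
  5       775.00       552.5643     2,762.8214      16,576.9287
  6       775.00       516.4152     3,098.4913      21,689.4394
  7       775.00       482.6310     3,378.4173      27,027.3388
  8    10,775.00     6,271.1481    50,169.1848     451,522.6633
  Σ                 10,176.6447    65,347.6932     540,676.4357
P = 10,176.6447.
Convexity = Σ t(t+1)·PV / [P·(1+y)²] = 540,676.4357 / (10,176.6447 × 1.144900) = 46.40505.

46.405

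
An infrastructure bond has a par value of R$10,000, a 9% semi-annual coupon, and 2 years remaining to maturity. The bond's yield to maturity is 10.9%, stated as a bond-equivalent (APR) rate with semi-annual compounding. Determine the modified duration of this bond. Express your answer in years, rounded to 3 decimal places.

1.775 years

Periodic yield y = 0.0545. First find Macaulay duration:
  t   CF        PV=CF/(1+0.0545)^t    t·PV
  1       450.00       426.7425       426.7425
  2       450.00       404.6871       809.3742
  3       450.00       383.7715     1,151.3146
  4    10,450.00     8,451.4252    33,805.7010
  Σ                  9,666.6264    36,193.1323
P = 9,666.6264; Macaulay duration = 36,193.1323 / 9,666.6264 = 3.74413 half-year periods = 1.87207 years.
Modified duration = D_Mac / (1 + y) = 1.87207 / 1.0545 = 1.77531 years.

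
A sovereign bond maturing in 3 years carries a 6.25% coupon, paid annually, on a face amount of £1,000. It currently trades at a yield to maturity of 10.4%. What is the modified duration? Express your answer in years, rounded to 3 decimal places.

2.551 years

Periodic yield y = 0.104. First find Macaulay duration:
  t   CF        PV=CF/(1+0.104)^t    t·PV
  1        62.50        56.6123        56.6123
  2        62.50        51.2793       102.5585
  3     1,062.50       789.6265     2,368.8795
  Σ                    897.5181     2,528.0504
P = 897.5181; Macaulay duration = 2,528.0504 / 897.5181 = 2.81671 years.
Modified duration = D_Mac / (1 + y) = 2.81671 / 1.104 = 2.55137 years.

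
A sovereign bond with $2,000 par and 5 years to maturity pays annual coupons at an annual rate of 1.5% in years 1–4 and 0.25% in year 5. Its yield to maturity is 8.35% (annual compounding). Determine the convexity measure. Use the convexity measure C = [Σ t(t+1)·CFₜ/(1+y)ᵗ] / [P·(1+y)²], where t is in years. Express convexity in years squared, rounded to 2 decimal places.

24.35

With y = 0.0835:
  t   CF        PV=CF/(1+0.0835)^t    t·PV        t(t+1)·PV
  1        30.00        27.6880        27.6880          55.3761
  2        30.00        25.5543        51.1085         153.3256
  3        30.00        23.5849        70.7548         283.0191
  4        30.00        21.7674        87.0694         435.3470
  5     2,005.00     1,342.6716     6,713.3579      40,280.1476
  Σ                  1,441.2662     6,949.9787      41,207.2154
P = 1,441.2662.
Convexity = Σ t(t+1)·PV / [P·(1+y)²] = 41,207.2154 / (1,441.2662 × 1.173972) = 24.35405.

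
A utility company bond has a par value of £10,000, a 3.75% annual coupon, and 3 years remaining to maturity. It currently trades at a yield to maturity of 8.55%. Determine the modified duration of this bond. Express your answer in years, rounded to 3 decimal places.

2.658 years

Periodic yield y = 0.0855. First find Macaulay duration:
  t   CF        PV=CF/(1+0.0855)^t    t·PV
  1       375.00       345.4629       345.4629
  2       375.00       318.2523       636.5047
  3    10,375.00     8,111.4524    24,334.3571
  Σ                  8,775.1676    25,316.3247
P = 8,775.1676; Macaulay duration = 25,316.3247 / 8,775.1676 = 2.88500 years.
Modified duration = D_Mac / (1 + y) = 2.88500 / 1.0855 = 2.65776 years.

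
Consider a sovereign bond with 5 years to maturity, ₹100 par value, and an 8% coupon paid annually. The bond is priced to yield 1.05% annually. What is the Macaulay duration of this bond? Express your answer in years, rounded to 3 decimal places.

4.414 years

Periodic yield y = 0.0105. Discount each cash flow and weight by its year:
  t   CF        PV=CF/(1+0.0105)^t    t·PV
  1         8.00         7.9169         7.9169
  2         8.00         7.8346        15.6692
  3         8.00         7.7532        23.2596
  4         8.00         7.6726        30.6906
  5       108.00       102.5043       512.5216
  Σ                    133.6816       590.0578
Price P = Σ PV = 133.6816.
Macaulay duration = Σ(t·PV) / P = 590.0578 / 133.6816 = 4.41390 years.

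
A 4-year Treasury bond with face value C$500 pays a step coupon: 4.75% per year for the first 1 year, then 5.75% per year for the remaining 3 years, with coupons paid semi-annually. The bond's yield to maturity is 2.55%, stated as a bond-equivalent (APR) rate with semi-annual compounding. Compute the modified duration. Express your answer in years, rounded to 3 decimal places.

3.634 years

Periodic yield y = 0.01275. First find Macaulay duration:
  t   CF        PV=CF/(1+0.01275)^t    t·PV
  1       11.875        11.7255        11.7255
  2       11.875        11.5779        23.1558
  3       14.375        13.8389        41.5167
  4       14.375        13.6647        54.6586
  5       14.375        13.4926        67.4631
  6       14.375        13.3228        79.9366
  7       14.375        13.1550        92.0853
  8      514.375       464.7954     3,718.3633
  Σ                    555.5728     4,088.9049
P = 555.5728; Macaulay duration = 4,088.9049 / 555.5728 = 7.35980 half-year periods = 3.67990 years.
Modified duration = D_Mac / (1 + y) = 3.67990 / 1.01275 = 3.63357 years.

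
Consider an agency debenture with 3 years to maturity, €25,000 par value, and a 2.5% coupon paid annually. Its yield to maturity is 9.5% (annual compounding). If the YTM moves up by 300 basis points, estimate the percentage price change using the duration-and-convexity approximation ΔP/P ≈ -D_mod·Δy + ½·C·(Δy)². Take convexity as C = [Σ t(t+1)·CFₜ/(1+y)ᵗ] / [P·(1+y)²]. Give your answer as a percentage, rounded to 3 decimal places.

-7.564%

With y = 0.095:
  t   CF        PV=CF/(1+0.095)^t    t·PV        t(t+1)·PV
  1       625.00       570.7763       570.7763       1,141.5525
  2       625.00       521.2569     1,042.5137       3,127.5411
  3    25,625.00    19,517.3799    58,552.1398     234,208.5593
  Σ                 20,609.4131    60,165.4298     238,477.6529
P = 20,609.4131; D_Mac = 2.91932 yrs; D_mod = 2.66604 yrs; C = 9.65059.
Duration effect: -2.66604 × (+0.03) = -0.079981
Convexity effect: 0.5 × 9.65059 × (0.03)² = +0.0043428
ΔP/P ≈ -0.079981 + 0.0043428 = -0.075639 = -7.5639%.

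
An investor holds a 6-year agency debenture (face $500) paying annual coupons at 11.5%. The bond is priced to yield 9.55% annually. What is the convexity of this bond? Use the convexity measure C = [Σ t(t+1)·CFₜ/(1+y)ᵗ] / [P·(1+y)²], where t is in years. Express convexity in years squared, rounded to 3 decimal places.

25.096

With y = 0.0955:
  t   CF        PV=CF/(1+0.0955)^t    t·PV        t(t+1)·PV
  1        57.50        52.4874        52.4874         104.9749
  2        57.50        47.9119        95.8237         287.4712
  3        57.50        43.7352       131.2055         524.8219
  4        57.50        39.9226       159.6902         798.4511
  5        57.50        36.4423       182.2116       1,093.2694
  6       557.50       322.5303     1,935.1821      13,546.2745
  Σ                    543.0297     2,556.6005      16,355.2629
P = 543.0297.
Convexity = Σ t(t+1)·PV / [P·(1+y)²] = 16,355.2629 / (543.0297 × 1.200120) = 25.09627.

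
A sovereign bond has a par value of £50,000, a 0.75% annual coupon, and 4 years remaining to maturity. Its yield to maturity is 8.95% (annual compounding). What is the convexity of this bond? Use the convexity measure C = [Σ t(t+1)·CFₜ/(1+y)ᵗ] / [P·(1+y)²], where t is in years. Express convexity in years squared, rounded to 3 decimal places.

With y = 0.0895:
  t   CF        PV=CF/(1+0.0895)^t    t·PV        t(t+1)·PV
  1       375.00       344.1946       344.1946         688.3892
  2       375.00       315.9198       631.8395       1,895.5186
  3       375.00       289.9677       869.9030       3,479.6119
  4    50,375.00    35,752.4758   143,009.9030     715,049.5151
  Σ                 36,702.5578   144,855.8401     721,113.0348
P = 36,702.5578.
Convexity = Σ t(t+1)·PV / [P·(1+y)²] = 721,113.0348 / (36,702.5578 × 1.187010) = 16.55208.

16.552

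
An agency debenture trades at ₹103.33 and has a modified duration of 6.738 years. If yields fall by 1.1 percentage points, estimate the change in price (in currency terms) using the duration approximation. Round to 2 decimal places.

Duration approximation: ΔP/P ≈ -D_mod · Δy = -6.738 × (-0.011) = +0.074118.
ΔP ≈ 103.33 × (+0.074118) = +7.65861294.

+₹7.66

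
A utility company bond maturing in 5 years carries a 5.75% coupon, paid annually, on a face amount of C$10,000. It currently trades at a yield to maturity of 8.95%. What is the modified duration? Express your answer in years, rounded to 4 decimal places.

4.0795 years

Periodic yield y = 0.0895. First find Macaulay duration:
  t   CF        PV=CF/(1+0.0895)^t    t·PV
  1       575.00       527.7650       527.7650
  2       575.00       484.4103       968.8206
  3       575.00       444.6171     1,333.8512
  4       575.00       408.0928     1,632.3711
  5    10,575.00     6,888.8099    34,444.0497
  Σ                  8,753.6951    38,906.8577
P = 8,753.6951; Macaulay duration = 38,906.8577 / 8,753.6951 = 4.44462 years.
Modified duration = D_Mac / (1 + y) = 4.44462 / 1.0895 = 4.07951 years.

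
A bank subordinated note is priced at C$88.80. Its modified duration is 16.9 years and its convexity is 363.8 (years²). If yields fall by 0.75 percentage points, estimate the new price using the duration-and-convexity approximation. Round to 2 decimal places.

Duration effect: -D_mod·Δy = -16.9 × (-0.0075) = +0.126750
Convexity effect: ½·C·(Δy)² = 0.5 × 363.8 × (-0.0075)² = +0.010231875
ΔP/P ≈ +0.126750 + 0.010231875 = +0.136981875
New price ≈ 88.80 × (1 + 0.136981875) = 100.9639905.

C$100.96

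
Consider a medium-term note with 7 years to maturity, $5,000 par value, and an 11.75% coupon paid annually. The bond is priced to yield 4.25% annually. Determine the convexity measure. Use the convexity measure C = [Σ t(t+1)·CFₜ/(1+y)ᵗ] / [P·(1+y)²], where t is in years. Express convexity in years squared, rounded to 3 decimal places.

With y = 0.0425:
  t   CF        PV=CF/(1+0.0425)^t    t·PV        t(t+1)·PV
  1       587.50       563.5492       563.5492       1,127.0983
  2       587.50       540.5747     1,081.1495       3,243.4484
  3       587.50       518.5369     1,555.6107       6,222.4430
  4       587.50       497.3975     1,989.5901       9,947.9504
  5       587.50       477.1199     2,385.5996      14,313.5977
  6       587.50       457.6690     2,746.0140      19,222.0977
  7     5,587.50     4,175.2751    29,226.9254     233,815.4030
  Σ                  7,230.1223    39,548.4384     287,892.0385
P = 7,230.1223.
Convexity = Σ t(t+1)·PV / [P·(1+y)²] = 287,892.0385 / (7,230.1223 × 1.086806) = 36.63801.

36.638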